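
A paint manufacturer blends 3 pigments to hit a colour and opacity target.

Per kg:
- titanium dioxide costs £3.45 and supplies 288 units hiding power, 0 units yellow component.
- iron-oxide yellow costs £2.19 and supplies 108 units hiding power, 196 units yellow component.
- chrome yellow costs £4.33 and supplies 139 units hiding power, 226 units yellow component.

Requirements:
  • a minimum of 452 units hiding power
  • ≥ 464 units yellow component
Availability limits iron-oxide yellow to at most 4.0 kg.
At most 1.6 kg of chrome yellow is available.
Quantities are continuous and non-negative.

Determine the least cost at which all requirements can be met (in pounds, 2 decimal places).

This is a linear program. Let x1 = kg of titanium dioxide, x2 = kg of iron-oxide yellow, x3 = kg of chrome yellow.
min 3.45x1 + 2.19x2 + 4.33x3 s.t.:
  288x1 + 108x2 + 139x3 ≥ 452   (hiding power)
  196x2 + 226x3 ≥ 464   (yellow component)
  x2 ≤ 4
  x3 ≤ 1.6
  x1, x2, x3 ≥ 0.
At the optimum only titanium dioxide, iron-oxide yellow are positive (chrome yellow = 0). There the hiding power and yellow component constraints are tight.
That vertex is x1 = 0.6817, x2 = 2.367.
Objective = 3.45·0.6817 + 2.19·2.367 = 7.5356.

£7.54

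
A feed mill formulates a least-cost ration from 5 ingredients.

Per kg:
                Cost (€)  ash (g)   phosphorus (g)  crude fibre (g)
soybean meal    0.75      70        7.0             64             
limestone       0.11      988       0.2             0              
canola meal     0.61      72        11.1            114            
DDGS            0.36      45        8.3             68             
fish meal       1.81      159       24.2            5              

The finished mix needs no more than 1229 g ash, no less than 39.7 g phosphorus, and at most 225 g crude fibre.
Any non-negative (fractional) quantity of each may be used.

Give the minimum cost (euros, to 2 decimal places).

This is a linear program. Let x1 = kg of soybean meal, x2 = kg of limestone, x3 = kg of canola meal, x4 = kg of DDGS, x5 = kg of fish meal.
Minimize 0.75x1 + 0.11x2 + 0.61x3 + 0.36x4 + 1.81x5 s.t.:
  70x1 + 988x2 + 72x3 + 45x4 + 159x5 ≤ 1229   (ash)
  7x1 + 0.2x2 + 11.1x3 + 8.3x4 + 24.2x5 ≥ 39.7   (phosphorus)
  64x1 + 114x3 + 68x4 + 5x5 ≤ 225   (crude fibre)
  x1, x2, x3, x4, x5 ≥ 0.
At the optimum only DDGS, fish meal are positive (soybean meal, limestone, canola meal = 0). There the phosphorus and crude fibre constraints are tight.
So DDGS = 3.271 kg, fish meal = 0.5187 kg.
Hence cost = 0.36·3.271 + 1.81·0.5187 = €2.1164.

€2.12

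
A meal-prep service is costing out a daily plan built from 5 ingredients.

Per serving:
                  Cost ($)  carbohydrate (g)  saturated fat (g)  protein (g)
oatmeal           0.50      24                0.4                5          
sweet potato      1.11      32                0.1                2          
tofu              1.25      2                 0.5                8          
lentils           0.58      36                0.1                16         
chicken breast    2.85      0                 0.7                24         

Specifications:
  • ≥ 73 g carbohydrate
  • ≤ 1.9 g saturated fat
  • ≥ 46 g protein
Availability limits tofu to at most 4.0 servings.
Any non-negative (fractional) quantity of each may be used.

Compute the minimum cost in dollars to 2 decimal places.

This is a linear program. Let x1 = servings of oatmeal, x2 = servings of sweet potato, x3 = servings of tofu, x4 = servings of lentils, x5 = servings of chicken breast.
min 0.5x1 + 1.11x2 + 1.25x3 + 0.58x4 + 2.85x5 subject to:
  24x1 + 32x2 + 2x3 + 36x4 ≥ 73   (carbohydrate)
  0.4x1 + 0.1x2 + 0.5x3 + 0.1x4 + 0.7x5 ≤ 1.9   (saturated fat)
  5x1 + 2x2 + 8x3 + 16x4 + 24x5 ≥ 46   (protein)
  x3 ≤ 4
  x1, x2, x3, x4, x5 ≥ 0.
The optimal basis is {lentils}; oatmeal, sweet potato, tofu, chicken breast drop out. The protein requirement is met with equality.
That vertex is x4 = 2.875.
Total cost: 0.58·2.875 = 1.6675.

$1.67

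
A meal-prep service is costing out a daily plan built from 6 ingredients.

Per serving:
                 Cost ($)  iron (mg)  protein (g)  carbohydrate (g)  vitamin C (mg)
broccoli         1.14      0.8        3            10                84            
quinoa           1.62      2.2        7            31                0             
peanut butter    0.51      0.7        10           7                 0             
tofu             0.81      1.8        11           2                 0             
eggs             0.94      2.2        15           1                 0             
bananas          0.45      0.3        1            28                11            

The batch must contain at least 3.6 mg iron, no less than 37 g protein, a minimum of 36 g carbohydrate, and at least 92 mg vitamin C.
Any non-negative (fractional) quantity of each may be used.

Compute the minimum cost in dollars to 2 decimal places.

$3.06

This is a linear program. Let x1 = servings of broccoli, x2 = servings of quinoa, x3 = servings of peanut butter, x4 = servings of tofu, x5 = servings of eggs, x6 = servings of bananas.
Minimise 1.14x1 + 1.62x2 + 0.51x3 + 0.81x4 + 0.94x5 + 0.45x6 subject to:
  0.8x1 + 2.2x2 + 0.7x3 + 1.8x4 + 2.2x5 + 0.3x6 ≥ 3.6   (iron)
  3x1 + 7x2 + 10x3 + 11x4 + 15x5 + 1x6 ≥ 37   (protein)
  10x1 + 31x2 + 7x3 + 2x4 + 1x5 + 28x6 ≥ 36   (carbohydrate)
  84x1 + 11x6 ≥ 92   (vitamin C)
  x1, x2, x3, x4, x5, x6 ≥ 0.
The cheapest feasible vertex uses only broccoli, peanut butter, eggs, bananas; quinoa, tofu are not used. Binding constraints: iron, protein, carbohydrate, vitamin C.
Solving gives x1 = 1.074, x3 = 2.919, x5 = 0.2949, x6 = 0.1618.
Total cost: 1.14·1.074 + 0.51·2.919 + 0.94·0.2949 + 0.45·0.1618 = 3.0631.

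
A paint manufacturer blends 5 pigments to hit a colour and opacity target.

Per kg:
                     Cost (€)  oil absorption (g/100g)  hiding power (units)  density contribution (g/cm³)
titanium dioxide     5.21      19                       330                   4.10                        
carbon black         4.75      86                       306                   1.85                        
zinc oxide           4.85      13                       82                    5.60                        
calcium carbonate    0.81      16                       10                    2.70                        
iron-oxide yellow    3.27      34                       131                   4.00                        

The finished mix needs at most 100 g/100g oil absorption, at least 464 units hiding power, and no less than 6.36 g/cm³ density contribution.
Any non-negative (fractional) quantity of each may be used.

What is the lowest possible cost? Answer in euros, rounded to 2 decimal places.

Let x1 = kg of titanium dioxide, x2 = kg of carbon black, x3 = kg of zinc oxide, x4 = kg of calcium carbonate, x5 = kg of iron-oxide yellow.
Minimize 5.21x1 + 4.75x2 + 4.85x3 + 0.81x4 + 3.27x5 subject to:
  19x1 + 86x2 + 13x3 + 16x4 + 34x5 ≤ 100   (oil absorption)
  330x1 + 306x2 + 82x3 + 10x4 + 131x5 ≥ 464   (hiding power)
  4.1x1 + 1.85x2 + 5.6x3 + 2.7x4 + 4x5 ≥ 6.36   (density contribution)
  x1, x2, x3, x4, x5 ≥ 0.
At the optimum only titanium dioxide, calcium carbonate are positive (carbon black, zinc oxide, iron-oxide yellow = 0). Binding constraints: hiding power and density contribution.
Solving gives x1 = 1.399, x4 = 0.2311.
Hence cost = 5.21·1.399 + 0.81·0.2311 = €7.4760.

€7.48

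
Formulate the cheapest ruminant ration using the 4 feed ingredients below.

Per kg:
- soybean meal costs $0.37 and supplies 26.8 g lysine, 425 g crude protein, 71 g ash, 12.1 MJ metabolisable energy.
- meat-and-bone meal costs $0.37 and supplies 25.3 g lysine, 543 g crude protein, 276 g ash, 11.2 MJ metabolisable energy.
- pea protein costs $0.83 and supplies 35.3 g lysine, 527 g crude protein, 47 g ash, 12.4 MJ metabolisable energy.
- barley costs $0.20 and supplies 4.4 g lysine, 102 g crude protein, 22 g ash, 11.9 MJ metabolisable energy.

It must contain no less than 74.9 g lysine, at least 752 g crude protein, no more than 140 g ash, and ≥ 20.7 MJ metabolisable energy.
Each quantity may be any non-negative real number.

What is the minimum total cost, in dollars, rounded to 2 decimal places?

This is a linear program. Let x1 = kg of soybean meal, x2 = kg of meat-and-bone meal, x3 = kg of pea protein, x4 = kg of barley.
Minimise 0.37x1 + 0.37x2 + 0.83x3 + 0.2x4 with:
  26.8x1 + 25.3x2 + 35.3x3 + 4.4x4 ≥ 74.9   (lysine)
  425x1 + 543x2 + 527x3 + 102x4 ≥ 752   (crude protein)
  71x1 + 276x2 + 47x3 + 22x4 ≤ 140   (ash)
  12.1x1 + 11.2x2 + 12.4x3 + 11.9x4 ≥ 20.7   (metabolisable energy)
  x1, x2, x3, x4 ≥ 0.
The cheapest feasible vertex uses only soybean meal, pea protein; meat-and-bone meal, barley are not used. The lysine and ash requirements are met with equality.
That vertex is x1 = 1.14, x3 = 1.256.
Total cost: 0.37·1.14 + 0.83·1.256 = 1.4643.

$1.46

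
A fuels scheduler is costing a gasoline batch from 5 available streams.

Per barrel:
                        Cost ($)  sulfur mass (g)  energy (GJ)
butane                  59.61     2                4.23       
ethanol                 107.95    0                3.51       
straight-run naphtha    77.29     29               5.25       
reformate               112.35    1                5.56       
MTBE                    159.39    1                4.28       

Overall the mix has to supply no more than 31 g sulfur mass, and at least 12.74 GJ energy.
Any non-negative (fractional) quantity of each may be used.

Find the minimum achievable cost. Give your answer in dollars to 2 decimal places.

Treat it as an LP. Let x1 = barrels of butane, x2 = barrels of ethanol, x3 = barrels of straight-run naphtha, x4 = barrels of reformate, x5 = barrels of MTBE.
min 59.61x1 + 107.95x2 + 77.29x3 + 112.35x4 + 159.39x5 with:
  2x1 + 29x3 + 1x4 + 1x5 ≤ 31   (sulfur mass)
  4.23x1 + 3.51x2 + 5.25x3 + 5.56x4 + 4.28x5 ≥ 12.74   (energy)
  x1, x2, x3, x4, x5 ≥ 0.
The optimal basis is {butane}; ethanol, straight-run naphtha, reformate, MTBE drop out. There the energy constraint is tight.
That vertex is x1 = 3.0118.
Cost = 59.61·3.0118 = 179.5334.

$179.53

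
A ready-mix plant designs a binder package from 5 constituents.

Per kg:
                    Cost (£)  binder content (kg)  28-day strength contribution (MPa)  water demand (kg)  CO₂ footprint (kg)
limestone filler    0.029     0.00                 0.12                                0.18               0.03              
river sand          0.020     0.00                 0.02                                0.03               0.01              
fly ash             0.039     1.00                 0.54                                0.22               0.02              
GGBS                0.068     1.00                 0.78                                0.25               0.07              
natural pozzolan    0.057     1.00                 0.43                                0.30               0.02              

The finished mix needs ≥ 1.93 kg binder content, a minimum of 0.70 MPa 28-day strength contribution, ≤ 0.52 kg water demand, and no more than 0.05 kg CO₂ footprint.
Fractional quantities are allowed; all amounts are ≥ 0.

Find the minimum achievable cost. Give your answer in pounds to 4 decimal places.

Set it up as a linear program. Let x1 = kg of limestone filler, x2 = kg of river sand, x3 = kg of fly ash, x4 = kg of GGBS, x5 = kg of natural pozzolan.
Minimise 0.029x1 + 0.02x2 + 0.039x3 + 0.068x4 + 0.057x5 s.t.:
  1x3 + 1x4 + 1x5 ≥ 1.93   (binder content)
  0.12x1 + 0.02x2 + 0.54x3 + 0.78x4 + 0.43x5 ≥ 0.7   (28-day strength contribution)
  0.18x1 + 0.03x2 + 0.22x3 + 0.25x4 + 0.3x5 ≤ 0.52   (water demand)
  0.03x1 + 0.01x2 + 0.02x3 + 0.07x4 + 0.02x5 ≤ 0.05   (CO₂ footprint)
  x1, x2, x3, x4, x5 ≥ 0.
The minimum-cost mix takes nothing from limestone filler, river sand, GGBS, natural pozzolan — only fly ash. The binder content requirement is met with equality.
Optimal quantities: fly ash = 1.93 kg.
Objective = 0.039·1.93 = 0.075270.

£0.0753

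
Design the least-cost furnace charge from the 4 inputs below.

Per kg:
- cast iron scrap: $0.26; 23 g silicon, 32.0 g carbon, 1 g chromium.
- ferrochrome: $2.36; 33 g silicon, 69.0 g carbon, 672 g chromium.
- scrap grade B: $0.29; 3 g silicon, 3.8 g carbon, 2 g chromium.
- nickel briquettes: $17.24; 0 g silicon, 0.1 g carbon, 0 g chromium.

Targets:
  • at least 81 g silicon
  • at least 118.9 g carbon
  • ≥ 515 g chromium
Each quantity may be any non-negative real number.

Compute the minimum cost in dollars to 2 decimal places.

$2.43

Let x1 = kg of cast iron scrap, x2 = kg of ferrochrome, x3 = kg of scrap grade B, x4 = kg of nickel briquettes.
Minimize 0.26x1 + 2.36x2 + 0.29x3 + 17.24x4 s.t.:
  23x1 + 33x2 + 3x3 ≥ 81   (silicon)
  32x1 + 69x2 + 3.8x3 + 0.1x4 ≥ 118.9   (carbon)
  1x1 + 672x2 + 2x3 ≥ 515   (chromium)
  x1, x2, x3, x4 ≥ 0.
The optimal basis is {cast iron scrap, ferrochrome}; scrap grade B, nickel briquettes drop out. The silicon and chromium requirements are met with equality.
So cast iron scrap = 2.427 kg, ferrochrome = 0.7628 kg.
Hence cost = 0.26·2.427 + 2.36·0.7628 = $2.4312.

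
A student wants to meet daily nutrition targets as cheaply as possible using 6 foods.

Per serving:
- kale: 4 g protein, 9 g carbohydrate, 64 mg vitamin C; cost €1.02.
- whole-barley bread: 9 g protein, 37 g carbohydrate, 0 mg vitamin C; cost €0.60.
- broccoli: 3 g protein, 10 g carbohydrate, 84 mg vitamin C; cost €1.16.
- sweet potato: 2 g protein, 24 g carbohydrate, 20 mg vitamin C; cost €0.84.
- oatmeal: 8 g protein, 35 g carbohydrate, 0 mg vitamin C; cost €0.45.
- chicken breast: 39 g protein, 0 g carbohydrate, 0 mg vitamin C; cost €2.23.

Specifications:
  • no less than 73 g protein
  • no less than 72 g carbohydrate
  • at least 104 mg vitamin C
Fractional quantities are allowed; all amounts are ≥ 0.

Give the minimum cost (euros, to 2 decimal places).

€5.33

Let x1 = servings of kale, x2 = servings of whole-barley bread, x3 = servings of broccoli, x4 = servings of sweet potato, x5 = servings of oatmeal, x6 = servings of chicken breast.
Minimise 1.02x1 + 0.6x2 + 1.16x3 + 0.84x4 + 0.45x5 + 2.23x6 with:
  4x1 + 9x2 + 3x3 + 2x4 + 8x5 + 39x6 ≥ 73   (protein)
  9x1 + 37x2 + 10x3 + 24x4 + 35x5 ≥ 72   (carbohydrate)
  64x1 + 84x3 + 20x4 ≥ 104   (vitamin C)
  x1, x2, x3, x4, x5, x6 ≥ 0.
The optimal basis is {broccoli, oatmeal}; kale, whole-barley bread, sweet potato, chicken breast drop out. The protein and vitamin C requirements are met with equality.
Solving gives x3 = 1.238, x5 = 8.661.
Cost = 1.16·1.238 + 0.45·8.661 = 5.3335.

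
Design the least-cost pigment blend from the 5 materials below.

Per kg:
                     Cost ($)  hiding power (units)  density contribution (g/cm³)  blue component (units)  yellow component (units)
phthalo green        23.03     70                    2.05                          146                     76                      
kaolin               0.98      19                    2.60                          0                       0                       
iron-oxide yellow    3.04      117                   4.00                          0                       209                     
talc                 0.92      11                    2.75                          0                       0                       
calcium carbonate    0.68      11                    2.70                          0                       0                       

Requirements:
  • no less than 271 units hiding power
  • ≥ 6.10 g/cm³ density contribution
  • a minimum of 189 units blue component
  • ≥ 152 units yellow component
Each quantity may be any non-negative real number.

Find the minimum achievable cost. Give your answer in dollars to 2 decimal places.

Treat it as an LP. Let x1 = kg of phthalo green, x2 = kg of kaolin, x3 = kg of iron-oxide yellow, x4 = kg of talc, x5 = kg of calcium carbonate.
Minimize 23.03x1 + 0.98x2 + 3.04x3 + 0.92x4 + 0.68x5 with:
  70x1 + 19x2 + 117x3 + 11x4 + 11x5 ≥ 271   (hiding power)
  2.05x1 + 2.6x2 + 4x3 + 2.75x4 + 2.7x5 ≥ 6.1   (density contribution)
  146x1 ≥ 189   (blue component)
  76x1 + 209x3 ≥ 152   (yellow component)
  x1, x2, x3, x4, x5 ≥ 0.
At the optimum only phthalo green, iron-oxide yellow are positive (kaolin, talc, calcium carbonate = 0). The hiding power and blue component requirements are met with equality.
So phthalo green = 1.2945 kg, iron-oxide yellow = 1.5417 kg.
Hence cost = 23.03·1.2945 + 3.04·1.5417 = $34.4991.

$34.50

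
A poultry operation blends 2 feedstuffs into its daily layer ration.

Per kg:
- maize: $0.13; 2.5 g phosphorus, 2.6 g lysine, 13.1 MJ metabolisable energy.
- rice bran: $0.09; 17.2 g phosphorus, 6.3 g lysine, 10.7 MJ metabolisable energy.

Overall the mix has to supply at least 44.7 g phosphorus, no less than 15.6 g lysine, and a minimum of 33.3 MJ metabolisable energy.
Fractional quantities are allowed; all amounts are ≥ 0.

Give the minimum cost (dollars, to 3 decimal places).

Set it up as a linear program. Let x1 = kg of maize, x2 = kg of rice bran.
min 0.13x1 + 0.09x2 with:
  2.5x1 + 17.2x2 ≥ 44.7   (phosphorus)
  2.6x1 + 6.3x2 ≥ 15.6   (lysine)
  13.1x1 + 10.7x2 ≥ 33.3   (metabolisable energy)
  x1, x2 ≥ 0.
The optimal basis is {rice bran}; maize drops out. There the metabolisable energy constraint is tight.
So rice bran = 3.112 kg.
Total cost: 0.09·3.112 = 0.28008.

$0.280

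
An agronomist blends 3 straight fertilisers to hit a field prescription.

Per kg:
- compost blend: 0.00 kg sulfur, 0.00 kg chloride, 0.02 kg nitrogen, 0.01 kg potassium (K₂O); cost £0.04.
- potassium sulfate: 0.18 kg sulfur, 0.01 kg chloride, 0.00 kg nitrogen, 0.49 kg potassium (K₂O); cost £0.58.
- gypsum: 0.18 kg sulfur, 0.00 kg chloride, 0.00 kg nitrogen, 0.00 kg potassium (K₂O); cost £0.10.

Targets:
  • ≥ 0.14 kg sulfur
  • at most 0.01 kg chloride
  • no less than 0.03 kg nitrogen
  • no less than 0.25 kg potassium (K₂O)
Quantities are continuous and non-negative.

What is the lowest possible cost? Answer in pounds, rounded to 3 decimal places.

£0.368

Let x1 = kg of compost blend, x2 = kg of potassium sulfate, x3 = kg of gypsum.
Minimise 0.04x1 + 0.58x2 + 0.1x3 subject to:
  0.18x2 + 0.18x3 ≥ 0.14   (sulfur)
  0.01x2 ≤ 0.01   (chloride)
  0.02x1 ≥ 0.03   (nitrogen)
  0.01x1 + 0.49x2 ≥ 0.25   (potassium (K₂O))
  x1, x2, x3 ≥ 0.
All 3 inputs are positive at the optimum. The sulfur, nitrogen, potassium (K₂O) requirements are met with equality.
So compost blend = 1.5 kg, potassium sulfate = 0.4796 kg, gypsum = 0.2982 kg.
Cost = 0.04·1.5 + 0.58·0.4796 + 0.1·0.2982 = 0.36799.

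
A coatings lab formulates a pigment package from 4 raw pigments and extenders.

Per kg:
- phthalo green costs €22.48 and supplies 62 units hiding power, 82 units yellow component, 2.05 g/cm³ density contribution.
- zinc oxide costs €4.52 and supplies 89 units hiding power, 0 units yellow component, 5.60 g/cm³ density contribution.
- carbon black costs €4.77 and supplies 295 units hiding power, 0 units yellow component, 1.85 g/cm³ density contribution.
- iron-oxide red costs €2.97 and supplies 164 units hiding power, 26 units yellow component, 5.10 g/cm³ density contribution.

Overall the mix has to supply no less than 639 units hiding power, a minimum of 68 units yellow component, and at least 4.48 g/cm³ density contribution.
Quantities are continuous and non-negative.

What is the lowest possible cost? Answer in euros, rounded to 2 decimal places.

Let x1 = kg of phthalo green, x2 = kg of zinc oxide, x3 = kg of carbon black, x4 = kg of iron-oxide red.
Minimize 22.48x1 + 4.52x2 + 4.77x3 + 2.97x4 s.t.:
  62x1 + 89x2 + 295x3 + 164x4 ≥ 639   (hiding power)
  82x1 + 26x4 ≥ 68   (yellow component)
  2.05x1 + 5.6x2 + 1.85x3 + 5.1x4 ≥ 4.48   (density contribution)
  x1, x2, x3, x4 ≥ 0.
The optimal basis is {carbon black, iron-oxide red}; phthalo green, zinc oxide drop out. The hiding power and yellow component requirements are met with equality.
Solving gives x3 = 0.7121, x4 = 2.615.
Total cost: 4.77·0.7121 + 2.97·2.615 = 11.1633.

€11.16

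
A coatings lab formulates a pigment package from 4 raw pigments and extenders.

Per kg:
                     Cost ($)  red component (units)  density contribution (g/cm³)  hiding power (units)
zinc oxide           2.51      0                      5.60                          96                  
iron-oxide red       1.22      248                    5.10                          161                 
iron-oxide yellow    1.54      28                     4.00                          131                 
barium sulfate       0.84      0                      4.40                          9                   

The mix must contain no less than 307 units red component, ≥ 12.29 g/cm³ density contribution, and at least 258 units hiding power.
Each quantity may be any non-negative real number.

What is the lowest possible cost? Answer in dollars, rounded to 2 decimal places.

$2.73

Treat it as an LP. Let x1 = kg of zinc oxide, x2 = kg of iron-oxide red, x3 = kg of iron-oxide yellow, x4 = kg of barium sulfate.
Minimize 2.51x1 + 1.22x2 + 1.54x3 + 0.84x4 s.t.:
  248x2 + 28x3 ≥ 307   (red component)
  5.6x1 + 5.1x2 + 4x3 + 4.4x4 ≥ 12.29   (density contribution)
  96x1 + 161x2 + 131x3 + 9x4 ≥ 258   (hiding power)
  x1, x2, x3, x4 ≥ 0.
The minimum-cost mix takes nothing from zinc oxide, iron-oxide yellow — only iron-oxide red, barium sulfate. There the density contribution and hiding power constraints are tight.
So iron-oxide red = 1.547 kg, barium sulfate = 1.001 kg.
Total cost: 1.22·1.547 + 0.84·1.001 = 2.7282.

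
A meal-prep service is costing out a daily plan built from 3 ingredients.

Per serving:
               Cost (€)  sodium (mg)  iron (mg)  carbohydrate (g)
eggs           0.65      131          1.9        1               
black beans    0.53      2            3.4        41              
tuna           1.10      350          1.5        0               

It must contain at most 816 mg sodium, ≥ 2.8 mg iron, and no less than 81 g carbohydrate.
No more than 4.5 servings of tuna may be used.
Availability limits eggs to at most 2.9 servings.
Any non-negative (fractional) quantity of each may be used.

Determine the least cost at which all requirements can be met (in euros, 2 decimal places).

€1.05

Treat it as an LP. Let x1 = servings of eggs, x2 = servings of black beans, x3 = servings of tuna.
Minimize 0.65x1 + 0.53x2 + 1.1x3 s.t.:
  131x1 + 2x2 + 350x3 ≤ 816   (sodium)
  1.9x1 + 3.4x2 + 1.5x3 ≥ 2.8   (iron)
  1x1 + 41x2 ≥ 81   (carbohydrate)
  x3 ≤ 4.5
  x1 ≤ 2.9
  x1, x2, x3 ≥ 0.
The optimal basis is {black beans}; eggs, tuna drop out. Binding constraint: carbohydrate.
So black beans = 1.976 servings.
Objective = 0.53·1.976 = 1.0473.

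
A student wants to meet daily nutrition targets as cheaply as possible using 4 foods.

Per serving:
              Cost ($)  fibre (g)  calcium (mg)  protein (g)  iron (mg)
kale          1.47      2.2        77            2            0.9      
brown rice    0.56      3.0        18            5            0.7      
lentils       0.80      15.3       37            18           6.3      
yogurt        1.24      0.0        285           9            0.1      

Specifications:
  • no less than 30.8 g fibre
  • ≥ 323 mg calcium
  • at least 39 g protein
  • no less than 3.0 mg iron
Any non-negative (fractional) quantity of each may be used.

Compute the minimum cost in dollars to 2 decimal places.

This is a linear program. Let x1 = servings of kale, x2 = servings of brown rice, x3 = servings of lentils, x4 = servings of yogurt.
Minimise 1.47x1 + 0.56x2 + 0.8x3 + 1.24x4 with:
  2.2x1 + 3x2 + 15.3x3 ≥ 30.8   (fibre)
  77x1 + 18x2 + 37x3 + 285x4 ≥ 323   (calcium)
  2x1 + 5x2 + 18x3 + 9x4 ≥ 39   (protein)
  0.9x1 + 0.7x2 + 6.3x3 + 0.1x4 ≥ 3   (iron)
  x1, x2, x3, x4 ≥ 0.
The optimal basis is {lentils, yogurt}; kale, brown rice drop out. There the fibre and calcium constraints are tight.
Solving gives x3 = 2.013, x4 = 0.872.
Cost = 0.8·2.013 + 1.24·0.872 = 2.6917.

$2.69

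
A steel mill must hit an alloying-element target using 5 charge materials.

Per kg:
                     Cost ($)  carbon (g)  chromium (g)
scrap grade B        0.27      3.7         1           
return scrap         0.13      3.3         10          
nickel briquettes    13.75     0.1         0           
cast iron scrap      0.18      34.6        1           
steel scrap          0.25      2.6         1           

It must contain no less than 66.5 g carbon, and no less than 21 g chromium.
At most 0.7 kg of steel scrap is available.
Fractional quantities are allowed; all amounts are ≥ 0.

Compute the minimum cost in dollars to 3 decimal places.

Let x1 = kg of scrap grade B, x2 = kg of return scrap, x3 = kg of nickel briquettes, x4 = kg of cast iron scrap, x5 = kg of steel scrap.
min 0.27x1 + 0.13x2 + 13.75x3 + 0.18x4 + 0.25x5 with:
  3.7x1 + 3.3x2 + 0.1x3 + 34.6x4 + 2.6x5 ≥ 66.5   (carbon)
  1x1 + 10x2 + 1x4 + 1x5 ≥ 21   (chromium)
  x5 ≤ 0.7
  x1, x2, x3, x4, x5 ≥ 0.
The optimal basis is {return scrap, cast iron scrap}; scrap grade B, nickel briquettes, steel scrap drop out. There the carbon and chromium constraints are tight.
That vertex is x2 = 1.926, x4 = 1.738.
Objective = 0.13·1.926 + 0.18·1.738 = 0.56322.

$0.563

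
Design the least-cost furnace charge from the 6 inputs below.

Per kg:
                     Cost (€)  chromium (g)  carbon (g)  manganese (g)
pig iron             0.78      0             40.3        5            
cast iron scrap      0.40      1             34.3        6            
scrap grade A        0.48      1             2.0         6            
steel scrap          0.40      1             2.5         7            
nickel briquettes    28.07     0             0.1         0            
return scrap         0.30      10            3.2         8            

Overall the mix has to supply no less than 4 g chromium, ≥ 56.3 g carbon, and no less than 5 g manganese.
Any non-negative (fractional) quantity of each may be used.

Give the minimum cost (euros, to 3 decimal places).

€0.719

This is a linear program. Let x1 = kg of pig iron, x2 = kg of cast iron scrap, x3 = kg of scrap grade A, x4 = kg of steel scrap, x5 = kg of nickel briquettes, x6 = kg of return scrap.
min 0.78x1 + 0.4x2 + 0.48x3 + 0.4x4 + 28.07x5 + 0.3x6 with:
  1x2 + 1x3 + 1x4 + 10x6 ≥ 4   (chromium)
  40.3x1 + 34.3x2 + 2x3 + 2.5x4 + 0.1x5 + 3.2x6 ≥ 56.3   (carbon)
  5x1 + 6x2 + 6x3 + 7x4 + 8x6 ≥ 5   (manganese)
  x1, x2, x3, x4, x5, x6 ≥ 0.
At the optimum only cast iron scrap, return scrap are positive (pig iron, scrap grade A, steel scrap, nickel briquettes = 0). There the chromium and carbon constraints are tight.
Optimal quantities: cast iron scrap = 1.619 kg, return scrap = 0.2381 kg.
Cost = 0.4·1.619 + 0.3·0.2381 = 0.71903.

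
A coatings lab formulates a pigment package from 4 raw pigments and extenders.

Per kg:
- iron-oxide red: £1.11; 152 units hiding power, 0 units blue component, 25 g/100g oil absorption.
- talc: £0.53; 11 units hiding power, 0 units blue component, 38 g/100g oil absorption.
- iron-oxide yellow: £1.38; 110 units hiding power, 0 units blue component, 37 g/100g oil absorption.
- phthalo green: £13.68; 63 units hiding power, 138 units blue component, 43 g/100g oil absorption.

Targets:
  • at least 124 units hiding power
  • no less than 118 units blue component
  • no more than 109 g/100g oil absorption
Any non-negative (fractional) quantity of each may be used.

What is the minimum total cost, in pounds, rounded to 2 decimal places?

£12.21

Let x1 = kg of iron-oxide red, x2 = kg of talc, x3 = kg of iron-oxide yellow, x4 = kg of phthalo green.
Minimize 1.11x1 + 0.53x2 + 1.38x3 + 13.68x4 s.t.:
  152x1 + 11x2 + 110x3 + 63x4 ≥ 124   (hiding power)
  138x4 ≥ 118   (blue component)
  25x1 + 38x2 + 37x3 + 43x4 ≤ 109   (oil absorption)
  x1, x2, x3, x4 ≥ 0.
The minimum-cost mix takes nothing from talc, iron-oxide yellow — only iron-oxide red, phthalo green. Binding constraints: hiding power and blue component.
That vertex is x1 = 0.4614, x4 = 0.8551.
Cost = 1.11·0.4614 + 13.68·0.8551 = 12.2099.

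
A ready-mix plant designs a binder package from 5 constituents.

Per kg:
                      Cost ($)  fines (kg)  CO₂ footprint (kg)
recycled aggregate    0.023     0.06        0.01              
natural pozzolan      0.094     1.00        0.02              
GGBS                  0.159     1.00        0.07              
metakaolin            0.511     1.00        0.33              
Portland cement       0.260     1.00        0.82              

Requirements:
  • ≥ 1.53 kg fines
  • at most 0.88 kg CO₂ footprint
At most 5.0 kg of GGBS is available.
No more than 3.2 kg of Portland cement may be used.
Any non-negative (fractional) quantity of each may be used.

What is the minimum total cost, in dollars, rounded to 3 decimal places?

$0.144

Set it up as a linear program. Let x1 = kg of recycled aggregate, x2 = kg of natural pozzolan, x3 = kg of GGBS, x4 = kg of metakaolin, x5 = kg of Portland cement.
min 0.023x1 + 0.094x2 + 0.159x3 + 0.511x4 + 0.26x5 with:
  0.06x1 + 1x2 + 1x3 + 1x4 + 1x5 ≥ 1.53   (fines)
  0.01x1 + 0.02x2 + 0.07x3 + 0.33x4 + 0.82x5 ≤ 0.88   (CO₂ footprint)
  x3 ≤ 5
  x5 ≤ 3.2
  x1, x2, x3, x4, x5 ≥ 0.
The cheapest feasible vertex uses only natural pozzolan; recycled aggregate, GGBS, metakaolin, Portland cement are not used. Binding constraint: fines.
That vertex is x2 = 1.53.
Total cost: 0.094·1.53 = 0.14382.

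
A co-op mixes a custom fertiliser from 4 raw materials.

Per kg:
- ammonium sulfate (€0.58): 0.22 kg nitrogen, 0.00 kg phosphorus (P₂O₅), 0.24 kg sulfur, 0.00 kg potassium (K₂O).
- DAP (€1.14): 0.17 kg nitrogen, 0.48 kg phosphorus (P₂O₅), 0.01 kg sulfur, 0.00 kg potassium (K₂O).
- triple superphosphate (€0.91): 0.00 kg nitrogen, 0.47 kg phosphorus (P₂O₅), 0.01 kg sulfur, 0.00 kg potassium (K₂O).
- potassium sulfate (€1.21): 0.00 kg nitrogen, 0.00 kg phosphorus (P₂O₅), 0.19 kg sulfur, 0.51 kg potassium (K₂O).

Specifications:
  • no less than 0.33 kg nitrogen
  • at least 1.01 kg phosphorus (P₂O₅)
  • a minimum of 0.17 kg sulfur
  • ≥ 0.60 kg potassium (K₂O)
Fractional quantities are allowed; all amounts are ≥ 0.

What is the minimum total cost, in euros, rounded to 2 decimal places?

€3.79

Set it up as a linear program. Let x1 = kg of ammonium sulfate, x2 = kg of DAP, x3 = kg of triple superphosphate, x4 = kg of potassium sulfate.
Minimize 0.58x1 + 1.14x2 + 0.91x3 + 1.21x4 s.t.:
  0.22x1 + 0.17x2 ≥ 0.33   (nitrogen)
  0.48x2 + 0.47x3 ≥ 1.01   (phosphorus (P₂O₅))
  0.24x1 + 0.01x2 + 0.01x3 + 0.19x4 ≥ 0.17   (sulfur)
  0.51x4 ≥ 0.6   (potassium (K₂O))
  x1, x2, x3, x4 ≥ 0.
The cheapest feasible vertex uses only DAP, triple superphosphate, potassium sulfate; ammonium sulfate is not used. There the nitrogen, phosphorus (P₂O₅), potassium (K₂O) constraints are tight.
That vertex is x2 = 1.941, x3 = 0.1665, x4 = 1.176.
Total cost: 1.14·1.941 + 0.91·0.1665 + 1.21·1.176 = 3.7872.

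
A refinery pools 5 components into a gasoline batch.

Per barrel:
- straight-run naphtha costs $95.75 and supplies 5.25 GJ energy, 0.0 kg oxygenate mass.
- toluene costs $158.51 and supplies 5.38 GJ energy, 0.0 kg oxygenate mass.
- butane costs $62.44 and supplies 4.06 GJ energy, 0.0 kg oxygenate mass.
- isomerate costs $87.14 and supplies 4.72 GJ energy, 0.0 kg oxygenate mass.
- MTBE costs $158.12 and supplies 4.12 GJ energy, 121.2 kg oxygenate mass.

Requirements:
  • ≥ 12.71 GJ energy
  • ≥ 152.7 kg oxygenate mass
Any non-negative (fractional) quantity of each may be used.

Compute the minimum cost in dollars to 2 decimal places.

$314.86

Let x1 = barrels of straight-run naphtha, x2 = barrels of toluene, x3 = barrels of butane, x4 = barrels of isomerate, x5 = barrels of MTBE.
Minimize 95.75x1 + 158.51x2 + 62.44x3 + 87.14x4 + 158.12x5 subject to:
  5.25x1 + 5.38x2 + 4.06x3 + 4.72x4 + 4.12x5 ≥ 12.71   (energy)
  121.2x5 ≥ 152.7   (oxygenate mass)
  x1, x2, x3, x4, x5 ≥ 0.
The optimal basis is {butane, MTBE}; straight-run naphtha, toluene, isomerate drop out. There the energy and oxygenate mass constraints are tight.
Optimal quantities: butane = 1.85202 barrels, MTBE = 1.2599 barrels.
Total cost: 62.44·1.85202 + 158.12·1.2599 = 314.8555.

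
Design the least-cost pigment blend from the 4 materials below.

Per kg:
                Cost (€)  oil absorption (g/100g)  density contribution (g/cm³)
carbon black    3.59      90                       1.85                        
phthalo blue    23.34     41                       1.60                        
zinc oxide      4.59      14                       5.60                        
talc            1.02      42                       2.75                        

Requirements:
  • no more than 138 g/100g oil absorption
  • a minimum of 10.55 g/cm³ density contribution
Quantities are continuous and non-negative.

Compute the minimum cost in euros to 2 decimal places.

€4.73

Let x1 = kg of carbon black, x2 = kg of phthalo blue, x3 = kg of zinc oxide, x4 = kg of talc.
Minimise 3.59x1 + 23.34x2 + 4.59x3 + 1.02x4 with:
  90x1 + 41x2 + 14x3 + 42x4 ≤ 138   (oil absorption)
  1.85x1 + 1.6x2 + 5.6x3 + 2.75x4 ≥ 10.55   (density contribution)
  x1, x2, x3, x4 ≥ 0.
The optimal basis is {zinc oxide, talc}; carbon black, phthalo blue drop out. There the oil absorption and density contribution constraints are tight.
Solving gives x3 = 0.3233, x4 = 3.178.
Objective = 4.59·0.3233 + 1.02·3.178 = 4.7255.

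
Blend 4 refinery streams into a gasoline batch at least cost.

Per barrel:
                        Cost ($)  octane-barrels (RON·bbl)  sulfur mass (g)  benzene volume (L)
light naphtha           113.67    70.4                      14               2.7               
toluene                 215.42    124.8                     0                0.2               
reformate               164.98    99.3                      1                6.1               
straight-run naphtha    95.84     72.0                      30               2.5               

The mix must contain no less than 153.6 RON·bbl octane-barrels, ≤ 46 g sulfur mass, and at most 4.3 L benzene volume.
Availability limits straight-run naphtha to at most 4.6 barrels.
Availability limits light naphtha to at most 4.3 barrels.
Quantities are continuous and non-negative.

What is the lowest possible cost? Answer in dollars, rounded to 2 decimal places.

Treat it as an LP. Let x1 = barrels of light naphtha, x2 = barrels of toluene, x3 = barrels of reformate, x4 = barrels of straight-run naphtha.
Minimize 113.67x1 + 215.42x2 + 164.98x3 + 95.84x4 subject to:
  70.4x1 + 124.8x2 + 99.3x3 + 72x4 ≥ 153.6   (octane-barrels)
  14x1 + 1x3 + 30x4 ≤ 46   (sulfur mass)
  2.7x1 + 0.2x2 + 6.1x3 + 2.5x4 ≤ 4.3   (benzene volume)
  x4 ≤ 4.6
  x1 ≤ 4.3
  x1, x2, x3, x4 ≥ 0.
The optimal basis is {toluene, reformate, straight-run naphtha}; light naphtha drops out. There the octane-barrels, sulfur mass, benzene volume constraints are tight.
That vertex is x2 = 0.293506, x3 = 0.0678059, x4 = 1.53107.
Cost = 215.42·0.293506 + 164.98·0.0678059 + 95.84·1.53107 = 221.1514.

$221.15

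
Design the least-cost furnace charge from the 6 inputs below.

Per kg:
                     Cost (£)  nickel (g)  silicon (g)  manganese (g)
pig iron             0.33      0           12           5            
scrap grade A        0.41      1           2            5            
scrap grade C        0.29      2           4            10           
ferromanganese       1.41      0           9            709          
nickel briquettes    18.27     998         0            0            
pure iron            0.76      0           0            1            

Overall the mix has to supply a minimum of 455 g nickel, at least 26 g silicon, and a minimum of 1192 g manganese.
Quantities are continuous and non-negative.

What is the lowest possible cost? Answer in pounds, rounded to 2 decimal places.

£10.99

This is a linear program. Let x1 = kg of pig iron, x2 = kg of scrap grade A, x3 = kg of scrap grade C, x4 = kg of ferromanganese, x5 = kg of nickel briquettes, x6 = kg of pure iron.
min 0.33x1 + 0.41x2 + 0.29x3 + 1.41x4 + 18.27x5 + 0.76x6 with:
  1x2 + 2x3 + 998x5 ≥ 455   (nickel)
  12x1 + 2x2 + 4x3 + 9x4 ≥ 26   (silicon)
  5x1 + 5x2 + 10x3 + 709x4 + 1x6 ≥ 1192   (manganese)
  x1, x2, x3, x4, x5, x6 ≥ 0.
The cheapest feasible vertex uses only pig iron, ferromanganese, nickel briquettes; scrap grade A, scrap grade C, pure iron are not used. Binding constraints: nickel, silicon, manganese.
Optimal quantities: pig iron = 0.9106 kg, ferromanganese = 1.675 kg, nickel briquettes = 0.4559 kg.
Hence cost = 0.33·0.9106 + 1.41·1.675 + 18.27·0.4559 = £10.9915.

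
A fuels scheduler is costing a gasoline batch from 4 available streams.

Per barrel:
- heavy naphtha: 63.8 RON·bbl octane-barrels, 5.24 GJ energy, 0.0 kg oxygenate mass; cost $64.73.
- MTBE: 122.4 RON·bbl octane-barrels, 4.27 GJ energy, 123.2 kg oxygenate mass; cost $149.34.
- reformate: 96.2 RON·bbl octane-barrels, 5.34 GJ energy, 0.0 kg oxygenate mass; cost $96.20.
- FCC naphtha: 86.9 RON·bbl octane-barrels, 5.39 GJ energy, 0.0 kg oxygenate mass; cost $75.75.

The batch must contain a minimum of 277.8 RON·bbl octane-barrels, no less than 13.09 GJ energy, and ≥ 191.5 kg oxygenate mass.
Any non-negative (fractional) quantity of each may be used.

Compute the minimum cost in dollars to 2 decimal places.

This is a linear program. Let x1 = barrels of heavy naphtha, x2 = barrels of MTBE, x3 = barrels of reformate, x4 = barrels of FCC naphtha.
Minimise 64.73x1 + 149.34x2 + 96.2x3 + 75.75x4 s.t.:
  63.8x1 + 122.4x2 + 96.2x3 + 86.9x4 ≥ 277.8   (octane-barrels)
  5.24x1 + 4.27x2 + 5.34x3 + 5.39x4 ≥ 13.09   (energy)
  123.2x2 ≥ 191.5   (oxygenate mass)
  x1, x2, x3, x4 ≥ 0.
The optimal basis is {heavy naphtha, MTBE, FCC naphtha}; reformate drops out. The octane-barrels, energy, oxygenate mass requirements are met with equality.
So heavy naphtha = 0.79738 barrels, MTBE = 1.5544 barrels, FCC naphtha = 0.42198 barrels.
Hence cost = 64.73·0.79738 + 149.34·1.5544 + 75.75·0.42198 = $315.7135.

$315.71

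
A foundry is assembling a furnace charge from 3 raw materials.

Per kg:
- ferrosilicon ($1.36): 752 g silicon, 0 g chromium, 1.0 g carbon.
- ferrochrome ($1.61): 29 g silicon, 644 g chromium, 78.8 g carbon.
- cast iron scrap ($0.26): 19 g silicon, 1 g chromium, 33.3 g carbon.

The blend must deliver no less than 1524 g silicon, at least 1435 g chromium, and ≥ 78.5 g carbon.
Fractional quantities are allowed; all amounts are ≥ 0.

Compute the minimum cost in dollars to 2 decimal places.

Treat it as an LP. Let x1 = kg of ferrosilicon, x2 = kg of ferrochrome, x3 = kg of cast iron scrap.
min 1.36x1 + 1.61x2 + 0.26x3 s.t.:
  752x1 + 29x2 + 19x3 ≥ 1524   (silicon)
  644x2 + 1x3 ≥ 1435   (chromium)
  1x1 + 78.8x2 + 33.3x3 ≥ 78.5   (carbon)
  x1, x2, x3 ≥ 0.
The optimal basis is {ferrosilicon, ferrochrome}; cast iron scrap drops out. The silicon and chromium requirements are met with equality.
So ferrosilicon = 1.941 kg, ferrochrome = 2.228 kg.
Total cost: 1.36·1.941 + 1.61·2.228 = 6.2268.

$6.23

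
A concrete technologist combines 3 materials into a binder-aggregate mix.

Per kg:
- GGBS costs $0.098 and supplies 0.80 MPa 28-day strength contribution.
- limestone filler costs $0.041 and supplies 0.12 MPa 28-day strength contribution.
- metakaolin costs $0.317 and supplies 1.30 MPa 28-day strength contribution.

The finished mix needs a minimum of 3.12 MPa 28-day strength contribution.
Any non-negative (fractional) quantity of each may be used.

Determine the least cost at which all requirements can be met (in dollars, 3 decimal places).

Let x1 = kg of GGBS, x2 = kg of limestone filler, x3 = kg of metakaolin.
Minimize 0.098x1 + 0.041x2 + 0.317x3 with:
  0.8x1 + 0.12x2 + 1.3x3 ≥ 3.12   (28-day strength contribution)
  x1, x2, x3 ≥ 0.
The cheapest feasible vertex uses only GGBS; limestone filler, metakaolin are not used. Binding constraint: 28-day strength contribution.
Solving gives x1 = 3.9.
Objective = 0.098·3.9 = 0.38220.

$0.382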